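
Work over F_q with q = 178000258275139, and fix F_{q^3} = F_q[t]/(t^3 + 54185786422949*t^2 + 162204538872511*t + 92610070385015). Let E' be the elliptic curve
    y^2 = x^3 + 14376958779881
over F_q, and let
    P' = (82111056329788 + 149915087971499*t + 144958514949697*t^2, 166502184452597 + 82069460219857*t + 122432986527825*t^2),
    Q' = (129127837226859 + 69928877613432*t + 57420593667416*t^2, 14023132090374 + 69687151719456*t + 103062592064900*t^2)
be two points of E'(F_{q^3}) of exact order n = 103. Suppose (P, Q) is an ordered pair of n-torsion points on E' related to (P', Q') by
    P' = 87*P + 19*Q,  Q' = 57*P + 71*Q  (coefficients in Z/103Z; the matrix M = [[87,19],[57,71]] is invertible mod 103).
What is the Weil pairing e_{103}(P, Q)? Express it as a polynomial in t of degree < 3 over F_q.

e_{103}(aP+bQ,cP+dQ) = e_{103}(P,Q)^(ad-bc); with (a,b,c,d)=(87,19,57,71) this gives the det-103 law.
Hence e(P,Q) = e(P',Q')^{57} where 57 = 47^{-1} mod 103.
Miller loop for e_{103} over F_{178000258275139^3}: bits of 103 = 1100111; 6 double steps + 4 add steps, l/v at each.
Miller gives e_{103}(P',Q') = 162888339097115 + 161029156694127*t + 2691910352515*t^2 in F_{178000258275139^3}.
Finally e_{103}(P,Q) = 63680771304865 + 17807962993685*t + 50547703292599*t^2.

63680771304865 + 17807962993685*t + 50547703292599*t^2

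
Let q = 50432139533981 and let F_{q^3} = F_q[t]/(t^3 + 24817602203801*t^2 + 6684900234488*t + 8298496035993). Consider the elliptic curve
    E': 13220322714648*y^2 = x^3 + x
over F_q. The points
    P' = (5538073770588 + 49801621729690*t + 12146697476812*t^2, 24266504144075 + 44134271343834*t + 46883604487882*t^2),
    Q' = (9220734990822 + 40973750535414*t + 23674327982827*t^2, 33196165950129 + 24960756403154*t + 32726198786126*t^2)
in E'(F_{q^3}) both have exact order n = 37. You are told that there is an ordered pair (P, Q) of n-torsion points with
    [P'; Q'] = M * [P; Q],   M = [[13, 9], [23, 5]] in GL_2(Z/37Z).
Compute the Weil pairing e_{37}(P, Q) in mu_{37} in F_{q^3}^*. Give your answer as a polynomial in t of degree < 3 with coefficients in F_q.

11130899464449 + 9985814607942*t + 31122905009577*t^2

Alternating bilinearity on E[37] (values in mu_{37} in F_{50432139533981^3}) gives e(P',Q') = e(P,Q)^det(M).
det M = 13*5 - 9*23 = -142 = 6 (mod 37); 6^{-1} = 31 (mod 37).
Undo Montgomery via alpha=0, beta=6793587438744: (a',b')=(18618559164039,0) over F_{50432139533981}.
Build f_{37,P'} and f_{37,Q'} via the 6-bit ladder of 37=100101_2; evaluate at shifted divisors; quotient in F_{50432139533981^3}.
The quotient is 15770392817866 + 47644641248975*t + 40314954591372*t^2.
e_{37}(P,Q) = (15770392817866 + 47644641248975*t + 40314954591372*t^2)^{31} = 11130899464449 + 9985814607942*t + 31122905009577*t^2.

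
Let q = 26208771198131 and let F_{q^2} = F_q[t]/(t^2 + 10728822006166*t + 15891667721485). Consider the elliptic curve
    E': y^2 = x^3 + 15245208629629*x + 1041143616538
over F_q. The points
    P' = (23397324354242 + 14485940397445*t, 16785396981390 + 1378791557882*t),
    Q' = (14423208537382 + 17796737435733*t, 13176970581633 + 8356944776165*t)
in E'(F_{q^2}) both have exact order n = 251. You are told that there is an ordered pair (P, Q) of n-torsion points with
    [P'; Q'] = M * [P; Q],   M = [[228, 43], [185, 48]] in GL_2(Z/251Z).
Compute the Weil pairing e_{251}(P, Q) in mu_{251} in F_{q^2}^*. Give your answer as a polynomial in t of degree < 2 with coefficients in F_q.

Under M = [[228,43],[185,48]] in GL_2(Z/251), e_{251}(P',Q') = e_{251}(P,Q)^(228*48-43*185 mod 251).
Inverting 228 mod 251: 120. Thus e_{251}(P,Q) = e(P',Q')^{120}.
Double-and-add over 11111011: 8-1 doublings, 7-1 additions; each step l_{T,T}/v_{2T} or l_{T,P'}/v at Q'+S for random S.
f_P(D_Q)/f_Q(D_P) = 22856969803110 + 26114695010094*t.
Thus e_{251}(P,Q) = 12081763402911 + 18201473223362*t.

12081763402911 + 18201473223362*t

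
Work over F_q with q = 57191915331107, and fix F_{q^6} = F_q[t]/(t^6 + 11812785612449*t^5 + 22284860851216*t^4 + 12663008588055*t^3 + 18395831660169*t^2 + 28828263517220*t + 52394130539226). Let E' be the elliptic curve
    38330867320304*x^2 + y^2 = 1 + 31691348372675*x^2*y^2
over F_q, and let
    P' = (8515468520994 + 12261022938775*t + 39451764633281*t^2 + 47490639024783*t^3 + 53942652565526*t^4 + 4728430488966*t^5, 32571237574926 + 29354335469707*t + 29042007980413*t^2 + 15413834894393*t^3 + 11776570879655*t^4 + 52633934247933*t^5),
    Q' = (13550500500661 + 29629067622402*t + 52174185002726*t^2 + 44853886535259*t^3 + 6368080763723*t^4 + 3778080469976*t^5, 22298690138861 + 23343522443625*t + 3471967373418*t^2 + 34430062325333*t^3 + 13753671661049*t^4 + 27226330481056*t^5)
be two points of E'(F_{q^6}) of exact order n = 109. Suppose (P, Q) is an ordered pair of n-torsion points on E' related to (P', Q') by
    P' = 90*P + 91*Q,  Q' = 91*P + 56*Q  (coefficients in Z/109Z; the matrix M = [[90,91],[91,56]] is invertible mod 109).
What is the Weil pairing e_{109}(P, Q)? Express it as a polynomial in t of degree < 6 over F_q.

Alternating bilinearity on E[109] (values in mu_{109} in F_{57191915331107^6}) gives e(P',Q') = e(P,Q)^det(M).
det(M) mod 109 = 29; its inverse in (Z/109)^* is 94 (check: 29*94 mod 109 = 1).
Edwards->Montgomery: u=(1+y)/(1-y), v=u/x -> 56569950129480v^2=u^3+13320403295706u^2+u; then x_W=15957858569684u+21202355170681: y^2=x^3+37134273801948*x+28271890629015.
Double-and-add over 1101101: 7-1 doublings, 5-1 additions; each step l_{T,T}/v_{2T} or l_{T,P'}/v at Q'+S for random S.
So e_{109}(P',Q') = 46459650805762 + 33357360540885*t + 27973522991723*t^2 + 51039777875351*t^3 + 47761283652076*t^4 + 37894131300552*t^5.
Thus e_{109}(P,Q) = 16884208152692 + 21464654704235*t + 31336876122212*t^2 + 6916377020868*t^3 + 34540626813234*t^4 + 50028952025940*t^5.

16884208152692 + 21464654704235*t + 31336876122212*t^2 + 6916377020868*t^3 + 34540626813234*t^4 + 50028952025940*t^5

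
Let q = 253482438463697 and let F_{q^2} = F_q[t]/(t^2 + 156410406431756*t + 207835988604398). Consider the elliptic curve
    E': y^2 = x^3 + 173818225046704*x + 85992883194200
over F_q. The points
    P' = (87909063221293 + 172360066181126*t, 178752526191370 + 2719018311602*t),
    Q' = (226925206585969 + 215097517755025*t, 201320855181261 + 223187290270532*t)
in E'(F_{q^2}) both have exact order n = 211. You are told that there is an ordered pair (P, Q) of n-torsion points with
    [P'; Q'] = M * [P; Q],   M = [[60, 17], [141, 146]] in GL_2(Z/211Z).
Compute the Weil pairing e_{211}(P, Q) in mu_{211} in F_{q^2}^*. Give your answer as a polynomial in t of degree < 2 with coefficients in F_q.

167150510133359 + 208827075050748*t

Under M = [[60,17],[141,146]] in GL_2(Z/211), e_{211}(P',Q') = e_{211}(P,Q)^(60*146-17*141 mod 211).
Inverting 33 mod 211: 32. Thus e_{211}(P,Q) = e(P',Q')^{32}.
Build f_{211,P'} and f_{211,Q'} via the 8-bit ladder of 211=11010011_2; evaluate at shifted divisors; quotient in F_{253482438463697^2}.
Miller gives e_{211}(P',Q') = 3896535584940 + 14789363134519*t in F_{253482438463697^2}.
Hence e(P,Q) = 167150510133359 + 208827075050748*t in F_{253482438463697^2}^*.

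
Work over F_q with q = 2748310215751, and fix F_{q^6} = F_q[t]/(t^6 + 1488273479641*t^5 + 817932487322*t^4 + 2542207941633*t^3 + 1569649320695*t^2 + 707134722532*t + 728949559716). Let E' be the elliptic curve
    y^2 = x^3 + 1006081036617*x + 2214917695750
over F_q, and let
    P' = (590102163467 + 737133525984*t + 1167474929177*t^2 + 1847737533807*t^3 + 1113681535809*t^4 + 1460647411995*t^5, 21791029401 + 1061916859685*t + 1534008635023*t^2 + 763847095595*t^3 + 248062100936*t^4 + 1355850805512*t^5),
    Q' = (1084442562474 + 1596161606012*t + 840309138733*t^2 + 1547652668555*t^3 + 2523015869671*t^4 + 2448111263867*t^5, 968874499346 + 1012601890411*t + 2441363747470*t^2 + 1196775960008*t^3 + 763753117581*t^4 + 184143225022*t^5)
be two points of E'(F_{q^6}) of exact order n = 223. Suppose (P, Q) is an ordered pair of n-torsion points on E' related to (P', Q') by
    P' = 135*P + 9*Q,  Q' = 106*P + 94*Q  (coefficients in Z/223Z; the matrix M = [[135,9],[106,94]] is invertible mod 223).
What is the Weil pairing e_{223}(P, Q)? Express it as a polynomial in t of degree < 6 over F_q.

The 223-Weil pairing on E[223] over F_{2748310215751} is alternating-bilinear: e_{223}(P',Q') = e_{223}(P,Q)^det(M).
det M = 135*94 - 9*106 = 11736 = 140 (mod 223); 140^{-1} = 180 (mod 223).
Build f_{223,P'} and f_{223,Q'} via the 8-bit ladder of 223=11011111_2; evaluate at shifted divisors; quotient in F_{2748310215751^6}.
So e_{223}(P',Q') = 1153842264261 + 1173226992839*t + 2295670444293*t^2 + 2722385622919*t^3 + 2312248706680*t^4 + 359032044083*t^5.
Raise to 180: e(P,Q) = 776671658021 + 857013931742*t + 2235248162539*t^2 + 2744013942095*t^3 + 1602616797627*t^4 + 1785016044853*t^5 in mu_{223}.

776671658021 + 857013931742*t + 2235248162539*t^2 + 2744013942095*t^3 + 1602616797627*t^4 + 1785016044853*t^5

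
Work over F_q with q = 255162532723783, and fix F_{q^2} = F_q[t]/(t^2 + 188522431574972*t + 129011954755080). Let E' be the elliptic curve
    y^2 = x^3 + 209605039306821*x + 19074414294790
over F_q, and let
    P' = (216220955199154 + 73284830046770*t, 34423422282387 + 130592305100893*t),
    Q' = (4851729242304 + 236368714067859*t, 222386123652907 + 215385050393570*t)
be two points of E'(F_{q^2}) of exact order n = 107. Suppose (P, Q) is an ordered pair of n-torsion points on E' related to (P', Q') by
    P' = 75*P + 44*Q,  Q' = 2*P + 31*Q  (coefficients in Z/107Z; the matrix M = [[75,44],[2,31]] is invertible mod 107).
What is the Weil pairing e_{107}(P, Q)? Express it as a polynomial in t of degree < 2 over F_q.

e_{107} is bilinear + alternating on E[107], so e_{107}(75*P + 44*Q, 2*P + 31*Q) = e_{107}(P,Q)^(75*31-44*2).
det(M) mod 107 = 97; its inverse in (Z/107)^* is 32 (check: 97*32 mod 107 = 1).
Miller loop for e_{107} over F_{255162532723783^2}: bits of 107 = 1101011; 6 double steps + 4 add steps, l/v at each.
Miller gives e_{107}(P',Q') = 29933291120295 + 30836484655007*t in F_{255162532723783^2}.
Hence e(P,Q) = 11526794813022 + 241017573776525*t in F_{255162532723783^2}^*.

11526794813022 + 241017573776525*t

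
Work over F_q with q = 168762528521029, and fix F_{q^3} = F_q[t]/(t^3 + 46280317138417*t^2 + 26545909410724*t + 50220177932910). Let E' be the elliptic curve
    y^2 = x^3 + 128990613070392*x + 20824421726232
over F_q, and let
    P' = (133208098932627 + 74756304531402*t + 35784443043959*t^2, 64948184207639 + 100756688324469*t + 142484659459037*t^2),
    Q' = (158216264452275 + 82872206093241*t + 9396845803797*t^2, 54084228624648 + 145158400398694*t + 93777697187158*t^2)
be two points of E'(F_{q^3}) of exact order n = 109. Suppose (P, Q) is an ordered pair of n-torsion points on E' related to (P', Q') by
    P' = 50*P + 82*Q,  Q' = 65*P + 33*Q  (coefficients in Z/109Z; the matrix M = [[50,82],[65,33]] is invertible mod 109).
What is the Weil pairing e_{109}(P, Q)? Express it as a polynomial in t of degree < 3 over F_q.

68352184174305 + 93949799933152*t + 7084381749670*t^2

The 109-Weil pairing on E[109] over F_{168762528521029} is alternating-bilinear: e_{109}(P',Q') = e_{109}(P,Q)^det(M).
Hence e(P,Q) = e(P',Q')^{21} where 21 = 26^{-1} mod 109.
Build f_{109,P'} and f_{109,Q'} via the 7-bit ladder of 109=1101101_2; evaluate at shifted divisors; quotient in F_{168762528521029^3}.
Miller gives e_{109}(P',Q') = 69426784844162 + 155756430686641*t + 4619367821843*t^2 in F_{168762528521029^3}.
Hence e(P,Q) = 68352184174305 + 93949799933152*t + 7084381749670*t^2 in F_{168762528521029^3}^*.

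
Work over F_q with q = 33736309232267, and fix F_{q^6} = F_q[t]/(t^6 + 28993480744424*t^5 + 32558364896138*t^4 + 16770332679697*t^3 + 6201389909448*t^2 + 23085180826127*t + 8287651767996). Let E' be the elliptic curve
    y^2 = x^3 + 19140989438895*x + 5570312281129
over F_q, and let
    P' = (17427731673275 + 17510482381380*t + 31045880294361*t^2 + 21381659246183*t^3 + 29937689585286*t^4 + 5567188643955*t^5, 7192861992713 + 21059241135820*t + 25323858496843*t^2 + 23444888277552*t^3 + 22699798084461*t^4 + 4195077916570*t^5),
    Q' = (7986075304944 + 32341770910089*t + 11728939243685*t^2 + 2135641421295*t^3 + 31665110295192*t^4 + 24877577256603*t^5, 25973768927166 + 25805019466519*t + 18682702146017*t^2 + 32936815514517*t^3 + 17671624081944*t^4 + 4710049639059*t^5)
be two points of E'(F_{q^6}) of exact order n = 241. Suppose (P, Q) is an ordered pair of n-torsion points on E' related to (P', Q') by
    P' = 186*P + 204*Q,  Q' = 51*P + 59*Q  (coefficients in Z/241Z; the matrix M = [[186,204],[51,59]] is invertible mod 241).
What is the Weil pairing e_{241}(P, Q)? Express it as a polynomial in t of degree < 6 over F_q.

The 241-Weil pairing on E[241] over F_{33736309232267} is alternating-bilinear: e_{241}(P',Q') = e_{241}(P,Q)^det(M).
det M = 186*59 - 204*51 = 570 = 88 (mod 241); 88^{-1} = 63 (mod 241).
Run Miller on y^2=x^3+19140989438895*x+5570312281129 over F_{33736309232267}: ladder 11110001 (8 bits); e = f_P(D_Q)/f_Q(D_P).
Miller gives e_{241}(P',Q') = 5460427314510 + 1199805155832*t + 8731517649797*t^2 + 6247035210733*t^3 + 14338021727069*t^4 + 10924105645616*t^5 in F_{33736309232267^6}.
Hence e(P,Q) = 33040807991518 + 31670913980969*t + 28751167391979*t^2 + 8672588443337*t^3 + 22618113122540*t^4 + 802909502207*t^5 in F_{33736309232267^6}^*.

33040807991518 + 31670913980969*t + 28751167391979*t^2 + 8672588443337*t^3 + 22618113122540*t^4 + 802909502207*t^5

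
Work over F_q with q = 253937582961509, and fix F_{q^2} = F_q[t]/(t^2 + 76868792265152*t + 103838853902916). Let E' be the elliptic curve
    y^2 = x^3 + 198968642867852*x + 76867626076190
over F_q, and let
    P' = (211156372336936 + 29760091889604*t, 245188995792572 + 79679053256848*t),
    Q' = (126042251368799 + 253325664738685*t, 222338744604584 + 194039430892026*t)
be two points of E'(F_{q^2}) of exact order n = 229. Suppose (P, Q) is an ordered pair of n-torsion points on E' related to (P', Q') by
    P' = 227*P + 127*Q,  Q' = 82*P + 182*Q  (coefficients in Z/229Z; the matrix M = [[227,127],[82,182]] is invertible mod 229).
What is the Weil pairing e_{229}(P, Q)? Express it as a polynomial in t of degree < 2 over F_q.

98424168755405 + 77803515435502*t

Alternating bilinearity on E[229] (values in mu_{229} in F_{253937582961509^2}) gives e(P',Q') = e(P,Q)^det(M).
det(M) mod 229 = 214; its inverse in (Z/229)^* is 61 (check: 214*61 mod 229 = 1).
8-bit Miller (11100101) on E'/F_{253937582961509} with a'=198968642867852, b'=76867626076190: accumulate tangent/chord ratios at Q'+S and P'+S'.
Result: e(P',Q') = 137649137433879 + 146105170995315*t.
Thus e_{229}(P,Q) = 98424168755405 + 77803515435502*t.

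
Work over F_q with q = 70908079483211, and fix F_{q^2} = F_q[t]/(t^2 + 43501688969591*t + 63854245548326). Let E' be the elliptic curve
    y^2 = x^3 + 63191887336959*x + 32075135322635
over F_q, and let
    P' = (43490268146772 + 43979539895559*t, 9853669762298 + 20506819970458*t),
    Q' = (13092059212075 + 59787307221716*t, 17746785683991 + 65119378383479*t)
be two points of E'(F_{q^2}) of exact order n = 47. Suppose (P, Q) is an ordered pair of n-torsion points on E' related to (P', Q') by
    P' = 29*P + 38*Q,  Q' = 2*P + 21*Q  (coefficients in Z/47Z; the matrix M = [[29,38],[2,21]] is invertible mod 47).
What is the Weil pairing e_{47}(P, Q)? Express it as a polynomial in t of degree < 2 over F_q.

Under M = [[29,38],[2,21]] in GL_2(Z/47), e_{47}(P',Q') = e_{47}(P,Q)^(29*21-38*2 mod 47).
So e_{47}(P,Q) = e_{47}(P',Q')^{3}, since 16*3 = 1 mod 47.
n = 47 = (101111)_2 (6 bits, wt 5); accumulate f_{47,P'}(Q'+S)/f_{47,P'}(S) along the 5-step ladder.
Miller gives e_{47}(P',Q') = 22799544220138 + 17059569595222*t in F_{70908079483211^2}.
Finally e_{47}(P,Q) = 30957839731803 + 37792738049934*t.

30957839731803 + 37792738049934*t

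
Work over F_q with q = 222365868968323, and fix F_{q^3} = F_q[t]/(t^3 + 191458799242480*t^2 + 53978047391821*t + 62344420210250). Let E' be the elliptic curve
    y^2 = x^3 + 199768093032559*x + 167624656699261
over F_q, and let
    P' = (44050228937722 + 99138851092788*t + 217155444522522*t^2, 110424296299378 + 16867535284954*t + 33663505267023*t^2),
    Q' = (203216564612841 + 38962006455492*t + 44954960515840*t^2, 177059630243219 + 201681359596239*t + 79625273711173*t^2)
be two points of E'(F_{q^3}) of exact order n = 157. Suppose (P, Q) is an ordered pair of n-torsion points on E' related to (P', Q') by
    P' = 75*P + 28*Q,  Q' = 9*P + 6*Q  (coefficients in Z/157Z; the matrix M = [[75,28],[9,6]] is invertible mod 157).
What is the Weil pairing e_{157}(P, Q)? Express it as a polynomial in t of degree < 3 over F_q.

Since e_{157}(P,P)=e_{157}(Q,Q)=1 and e_{157}(Q,P)=e_{157}(P,Q)^{-1}, expanding e_{157}(75*P + 28*Q,9*P + 6*Q) leaves e(P,Q)^det(M).
Hence e(P,Q) = e(P',Q')^{23} where 23 = 41^{-1} mod 157.
Run Miller on y^2=x^3+199768093032559*x+167624656699261 over F_{222365868968323}: ladder 10011101 (8 bits); e = f_P(D_Q)/f_Q(D_P).
So e_{157}(P',Q') = 110590628147427 + 56620775295624*t + 78176031076385*t^2.
Raise to 23: e(P,Q) = 124349689533814 + 187399318557841*t + 9847774956941*t^2 in mu_{157}.

124349689533814 + 187399318557841*t + 9847774956941*t^2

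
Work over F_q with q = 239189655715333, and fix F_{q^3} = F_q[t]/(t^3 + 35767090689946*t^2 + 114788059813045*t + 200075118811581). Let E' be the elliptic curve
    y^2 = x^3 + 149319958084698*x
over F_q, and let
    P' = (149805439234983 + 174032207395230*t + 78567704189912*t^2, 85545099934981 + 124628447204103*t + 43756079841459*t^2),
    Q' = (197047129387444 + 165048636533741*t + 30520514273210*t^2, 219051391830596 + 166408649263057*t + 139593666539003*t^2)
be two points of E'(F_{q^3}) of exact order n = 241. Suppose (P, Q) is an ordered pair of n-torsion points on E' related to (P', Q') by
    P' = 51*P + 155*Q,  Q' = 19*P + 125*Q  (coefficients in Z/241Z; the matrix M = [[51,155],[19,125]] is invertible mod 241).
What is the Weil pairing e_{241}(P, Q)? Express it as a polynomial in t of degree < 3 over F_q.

The 241-Weil pairing on E[241] over F_{239189655715333} is alternating-bilinear: e_{241}(P',Q') = e_{241}(P,Q)^det(M).
Hence e(P,Q) = e(P',Q')^{99} where 99 = 56^{-1} mod 241.
8-bit Miller (11110001) on E'/F_{239189655715333} with a'=149319958084698, b'=0: accumulate tangent/chord ratios at Q'+S and P'+S'.
Miller gives e_{241}(P',Q') = 66020588629307 + 192865051307770*t + 42995772535750*t^2 in F_{239189655715333^3}.
Finally e_{241}(P,Q) = 151972424316808 + 112530082886874*t + 231677802786035*t^2.

151972424316808 + 112530082886874*t + 231677802786035*t^2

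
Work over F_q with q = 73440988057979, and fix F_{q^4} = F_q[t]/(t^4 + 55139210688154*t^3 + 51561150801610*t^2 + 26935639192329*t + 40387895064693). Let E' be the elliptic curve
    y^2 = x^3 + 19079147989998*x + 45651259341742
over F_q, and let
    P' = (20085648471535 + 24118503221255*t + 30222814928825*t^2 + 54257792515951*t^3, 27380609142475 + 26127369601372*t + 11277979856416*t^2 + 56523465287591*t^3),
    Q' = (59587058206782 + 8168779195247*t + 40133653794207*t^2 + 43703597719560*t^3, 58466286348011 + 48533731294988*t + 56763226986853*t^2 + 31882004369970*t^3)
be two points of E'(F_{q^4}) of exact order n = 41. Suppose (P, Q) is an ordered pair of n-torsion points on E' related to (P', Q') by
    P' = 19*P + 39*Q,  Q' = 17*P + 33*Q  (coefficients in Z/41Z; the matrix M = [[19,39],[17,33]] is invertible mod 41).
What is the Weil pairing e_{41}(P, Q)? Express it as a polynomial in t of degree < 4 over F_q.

Since e_{41}(P,P)=e_{41}(Q,Q)=1 and e_{41}(Q,P)=e_{41}(P,Q)^{-1}, expanding e_{41}(19*P + 39*Q,17*P + 33*Q) leaves e(P,Q)^det(M).
det M = 19*33 - 39*17 = -36 = 5 (mod 41); 5^{-1} = 33 (mod 41).
6-bit Miller (101001) on E'/F_{73440988057979} with a'=19079147989998, b'=45651259341742: accumulate tangent/chord ratios at Q'+S and P'+S'.
The quotient is 68443309621937 + 8005936885358*t + 23840721612035*t^2 + 45546179814398*t^3.
Raise to 33: e(P,Q) = 28525656296789 + 64351502326978*t + 1113407117160*t^2 + 31963606920150*t^3 in mu_{41}.

28525656296789 + 64351502326978*t + 1113407117160*t^2 + 31963606920150*t^3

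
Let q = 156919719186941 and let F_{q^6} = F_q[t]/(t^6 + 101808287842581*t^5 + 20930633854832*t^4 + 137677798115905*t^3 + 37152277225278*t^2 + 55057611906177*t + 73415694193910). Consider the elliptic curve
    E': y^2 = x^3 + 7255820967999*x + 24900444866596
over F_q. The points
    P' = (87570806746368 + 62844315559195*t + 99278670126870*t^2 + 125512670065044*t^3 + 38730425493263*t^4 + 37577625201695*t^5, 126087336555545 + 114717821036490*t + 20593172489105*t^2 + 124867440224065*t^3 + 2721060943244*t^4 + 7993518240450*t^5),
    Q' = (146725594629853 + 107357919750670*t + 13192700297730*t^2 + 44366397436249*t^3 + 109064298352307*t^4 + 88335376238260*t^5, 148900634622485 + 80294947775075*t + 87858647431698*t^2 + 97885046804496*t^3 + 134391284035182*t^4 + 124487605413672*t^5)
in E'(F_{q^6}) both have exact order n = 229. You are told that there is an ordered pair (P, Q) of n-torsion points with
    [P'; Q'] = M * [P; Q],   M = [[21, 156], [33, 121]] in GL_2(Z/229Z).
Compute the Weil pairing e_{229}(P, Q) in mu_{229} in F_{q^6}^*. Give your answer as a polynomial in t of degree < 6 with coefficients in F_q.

Since e_{229}(P,P)=e_{229}(Q,Q)=1 and e_{229}(Q,P)=e_{229}(P,Q)^{-1}, expanding e_{229}(21*P + 156*Q,33*P + 121*Q) leaves e(P,Q)^det(M).
Inverting 141 mod 229: 13. Thus e_{229}(P,Q) = e(P',Q')^{13}.
n = 229 = (11100101)_2 (8 bits, wt 5); accumulate f_{229,P'}(Q'+S)/f_{229,P'}(S) along the 7-step ladder.
e_{229}(P',Q') = 75925300954212 + 105368185010885*t + 125133251929576*t^2 + 48597899353970*t^3 + 54562543594749*t^4 + 125763554089166*t^5.
Finally e_{229}(P,Q) = 29390755213317 + 11014118887339*t + 145292466301168*t^2 + 129104558295092*t^3 + 115916684476523*t^4 + 156436226521983*t^5.

29390755213317 + 11014118887339*t + 145292466301168*t^2 + 129104558295092*t^3 + 115916684476523*t^4 + 156436226521983*t^5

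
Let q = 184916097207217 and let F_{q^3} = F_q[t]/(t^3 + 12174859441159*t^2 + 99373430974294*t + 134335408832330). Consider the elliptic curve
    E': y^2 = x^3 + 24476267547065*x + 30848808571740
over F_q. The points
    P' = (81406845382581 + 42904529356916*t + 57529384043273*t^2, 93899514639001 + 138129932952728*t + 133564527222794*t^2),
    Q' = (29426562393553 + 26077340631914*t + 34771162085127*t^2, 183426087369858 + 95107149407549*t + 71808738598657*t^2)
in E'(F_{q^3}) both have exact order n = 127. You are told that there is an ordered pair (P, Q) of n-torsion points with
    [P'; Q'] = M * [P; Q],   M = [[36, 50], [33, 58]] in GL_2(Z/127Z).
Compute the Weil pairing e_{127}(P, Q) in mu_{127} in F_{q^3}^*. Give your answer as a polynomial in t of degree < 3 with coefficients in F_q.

Under M = [[36,50],[33,58]] in GL_2(Z/127), e_{127}(P',Q') = e_{127}(P,Q)^(36*58-50*33 mod 127).
Hence e(P,Q) = e(P',Q')^{78} where 78 = 57^{-1} mod 127.
n = 127 = (1111111)_2 (7 bits, wt 7); accumulate f_{127,P'}(Q'+S)/f_{127,P'}(S) along the 6-step ladder.
The quotient is 19102862254272 + 128493671122885*t + 9460285283275*t^2.
e_{127}(P,Q) = (19102862254272 + 128493671122885*t + 9460285283275*t^2)^{78} = 137302042398631 + 99479464349904*t + 37911936253551*t^2.

137302042398631 + 99479464349904*t + 37911936253551*t^2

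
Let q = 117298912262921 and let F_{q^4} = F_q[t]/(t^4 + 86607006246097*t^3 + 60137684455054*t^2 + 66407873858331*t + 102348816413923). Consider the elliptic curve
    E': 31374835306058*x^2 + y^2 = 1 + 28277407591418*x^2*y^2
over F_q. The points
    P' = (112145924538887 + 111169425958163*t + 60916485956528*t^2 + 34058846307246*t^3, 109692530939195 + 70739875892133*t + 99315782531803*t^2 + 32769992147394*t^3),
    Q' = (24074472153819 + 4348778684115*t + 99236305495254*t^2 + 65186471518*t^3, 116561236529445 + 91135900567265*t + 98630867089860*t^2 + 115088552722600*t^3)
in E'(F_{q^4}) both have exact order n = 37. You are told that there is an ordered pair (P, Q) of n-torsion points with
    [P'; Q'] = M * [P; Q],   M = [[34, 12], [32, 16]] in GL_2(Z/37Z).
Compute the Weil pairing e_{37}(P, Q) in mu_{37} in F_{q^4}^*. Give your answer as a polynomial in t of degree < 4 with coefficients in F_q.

Alternating bilinearity on E[37] (values in mu_{37} in F_{117298912262921^4}) gives e(P',Q') = e(P,Q)^det(M).
det M = 34*16 - 12*32 = 160 = 12 (mod 37); 12^{-1} = 34 (mod 37).
Edwards a_E,d_E -> Montgomery A=55803025306807,B=24521627615752 -> Weierstrass 95616212941463,112847653689189 via alpha=88141315324860,beta=774356928660.
Miller loop for e_{37} over F_{117298912262921^4}: bits of 37 = 100101; 5 double steps + 2 add steps, l/v at each.
e_{37}(P',Q') = 111233502067279 + 19117486766436*t + 111196799801888*t^2 + 43113981458633*t^3.
Thus e_{37}(P,Q) = 38447351564931 + 38832747899257*t + 87140724881236*t^2 + 36574061001585*t^3.

38447351564931 + 38832747899257*t + 87140724881236*t^2 + 36574061001585*t^3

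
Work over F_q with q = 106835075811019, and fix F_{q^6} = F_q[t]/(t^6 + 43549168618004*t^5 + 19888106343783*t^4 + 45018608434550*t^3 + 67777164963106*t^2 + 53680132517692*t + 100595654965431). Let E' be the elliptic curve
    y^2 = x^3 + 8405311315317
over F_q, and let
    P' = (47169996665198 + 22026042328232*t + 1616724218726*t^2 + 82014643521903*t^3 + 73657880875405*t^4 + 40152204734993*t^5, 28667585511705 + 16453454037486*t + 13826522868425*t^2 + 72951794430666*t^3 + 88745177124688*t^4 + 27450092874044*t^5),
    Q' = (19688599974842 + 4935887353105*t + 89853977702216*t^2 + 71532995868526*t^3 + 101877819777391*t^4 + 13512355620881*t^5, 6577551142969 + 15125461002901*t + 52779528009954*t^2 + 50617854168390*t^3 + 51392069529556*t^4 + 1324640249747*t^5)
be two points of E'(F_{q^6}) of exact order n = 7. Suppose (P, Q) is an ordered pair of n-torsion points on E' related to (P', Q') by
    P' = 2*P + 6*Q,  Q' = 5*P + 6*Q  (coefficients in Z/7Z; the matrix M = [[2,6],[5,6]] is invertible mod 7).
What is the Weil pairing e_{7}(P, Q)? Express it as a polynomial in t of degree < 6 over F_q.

Alternating bilinearity on E[7] (values in mu_{7} in F_{106835075811019^6}) gives e(P',Q') = e(P,Q)^det(M).
Inverting 3 mod 7: 5. Thus e_{7}(P,Q) = e(P',Q')^{5}.
Miller loop for e_{7} over F_{106835075811019^6}: bits of 7 = 111; 2 double steps + 2 add steps, l/v at each.
Result: e(P',Q') = 14409969492027 + 3727275225611*t + 74967885452424*t^2 + 55310956931107*t^3 + 105837079638815*t^4 + 12225652044829*t^5.
Finally e_{7}(P,Q) = 37841638874114 + 74496728208865*t + 5668290285477*t^2 + 83560116126112*t^3 + 86586548479741*t^4 + 77229486123086*t^5.

37841638874114 + 74496728208865*t + 5668290285477*t^2 + 83560116126112*t^3 + 86586548479741*t^4 + 77229486123086*t^5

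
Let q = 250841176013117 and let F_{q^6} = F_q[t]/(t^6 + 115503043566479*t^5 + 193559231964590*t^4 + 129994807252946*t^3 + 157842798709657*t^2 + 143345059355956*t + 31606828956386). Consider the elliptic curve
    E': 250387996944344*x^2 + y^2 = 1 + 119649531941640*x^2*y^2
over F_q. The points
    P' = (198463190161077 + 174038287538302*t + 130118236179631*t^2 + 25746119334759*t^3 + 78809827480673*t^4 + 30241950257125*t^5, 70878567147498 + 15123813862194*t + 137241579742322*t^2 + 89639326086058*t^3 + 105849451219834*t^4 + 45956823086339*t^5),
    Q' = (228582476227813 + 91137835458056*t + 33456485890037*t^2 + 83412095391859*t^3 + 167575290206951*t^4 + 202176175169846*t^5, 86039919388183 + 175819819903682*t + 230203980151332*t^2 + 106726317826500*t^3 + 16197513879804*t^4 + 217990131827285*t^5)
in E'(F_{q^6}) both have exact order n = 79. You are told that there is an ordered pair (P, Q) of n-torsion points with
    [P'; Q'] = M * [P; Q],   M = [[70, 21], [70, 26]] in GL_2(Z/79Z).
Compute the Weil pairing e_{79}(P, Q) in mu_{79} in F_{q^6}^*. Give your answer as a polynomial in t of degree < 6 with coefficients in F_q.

237343580158756 + 133450384901392*t + 74087442200745*t^2 + 149884476261914*t^3 + 197789414720354*t^4 + 217846504054941*t^5

Alternating bilinearity on E[79] (values in mu_{79} in F_{250841176013117^6}) gives e(P',Q') = e(P,Q)^det(M).
det(M) mod 79 = 34; its inverse in (Z/79)^* is 7 (check: 34*7 mod 79 = 1).
Map (x,y)_Ed via u=(1+y)/(1-y), v=(1+y)/((1-y)x) to Montgomery A=128948377109929,B=245231637679798; then to (a',b')=(179641363342247,181126094009776).
n = 79 = (1001111)_2 (7 bits, wt 5); accumulate f_{79,P'}(Q'+S)/f_{79,P'}(S) along the 6-step ladder.
Miller gives e_{79}(P',Q') = 57226339144629 + 131724655301606*t + 28789540385484*t^2 + 160120695672555*t^3 + 217231056890682*t^4 + 112842185231530*t^5 in F_{250841176013117^6}.
Raise to 7: e(P,Q) = 237343580158756 + 133450384901392*t + 74087442200745*t^2 + 149884476261914*t^3 + 197789414720354*t^4 + 217846504054941*t^5 in mu_{79}.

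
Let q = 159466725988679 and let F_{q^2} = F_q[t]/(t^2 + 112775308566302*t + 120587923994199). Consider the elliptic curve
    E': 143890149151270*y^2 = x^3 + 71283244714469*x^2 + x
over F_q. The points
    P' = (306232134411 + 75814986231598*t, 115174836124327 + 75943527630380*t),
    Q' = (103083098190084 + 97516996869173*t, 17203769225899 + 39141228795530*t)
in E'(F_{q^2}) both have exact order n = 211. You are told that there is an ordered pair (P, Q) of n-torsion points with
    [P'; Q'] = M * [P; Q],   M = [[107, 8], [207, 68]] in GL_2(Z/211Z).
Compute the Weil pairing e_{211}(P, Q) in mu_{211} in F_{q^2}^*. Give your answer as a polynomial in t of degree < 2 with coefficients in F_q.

Under M = [[107,8],[207,68]] in GL_2(Z/211), e_{211}(P',Q') = e_{211}(P,Q)^(107*68-8*207 mod 211).
Hence e(P,Q) = e(P',Q')^{137} where 137 = 134^{-1} mod 211.
Set x_W=51892263265689*u+84295048770703, y_W=51892263265689*v; then E': y_W^2=x_W^3+82922360831497*x_W+28240734448837.
8-bit Miller (11010011) on E'/F_{159466725988679} with a'=82922360831497, b'=28240734448837: accumulate tangent/chord ratios at Q'+S and P'+S'.
Result: e(P',Q') = 80765546389465 + 148201470335626*t.
Raise to 137: e(P,Q) = 128015031811351 + 152992607157525*t in mu_{211}.

128015031811351 + 152992607157525*t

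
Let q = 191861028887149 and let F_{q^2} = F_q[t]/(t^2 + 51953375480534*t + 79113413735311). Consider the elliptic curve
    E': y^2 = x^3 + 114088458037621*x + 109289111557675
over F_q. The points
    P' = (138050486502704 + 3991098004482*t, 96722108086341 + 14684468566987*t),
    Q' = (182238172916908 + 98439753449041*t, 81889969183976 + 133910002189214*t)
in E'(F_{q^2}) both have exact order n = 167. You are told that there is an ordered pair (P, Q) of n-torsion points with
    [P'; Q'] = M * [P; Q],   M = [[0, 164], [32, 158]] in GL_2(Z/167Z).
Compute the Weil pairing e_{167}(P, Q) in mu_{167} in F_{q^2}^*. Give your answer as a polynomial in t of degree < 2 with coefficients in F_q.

52334342483945 + 166862852388433*t

Under M = [[0,164],[32,158]] in GL_2(Z/167), e_{167}(P',Q') = e_{167}(P,Q)^(0*158-164*32 mod 167).
det(M) mod 167 = 96; its inverse in (Z/167)^* is 127 (check: 96*127 mod 167 = 1).
Build f_{167,P'} and f_{167,Q'} via the 8-bit ladder of 167=10100111_2; evaluate at shifted divisors; quotient in F_{191861028887149^2}.
Miller gives e_{167}(P',Q') = 166784295818498 + 124204535395145*t in F_{191861028887149^2}.
Raise to 127: e(P,Q) = 52334342483945 + 166862852388433*t in mu_{167}.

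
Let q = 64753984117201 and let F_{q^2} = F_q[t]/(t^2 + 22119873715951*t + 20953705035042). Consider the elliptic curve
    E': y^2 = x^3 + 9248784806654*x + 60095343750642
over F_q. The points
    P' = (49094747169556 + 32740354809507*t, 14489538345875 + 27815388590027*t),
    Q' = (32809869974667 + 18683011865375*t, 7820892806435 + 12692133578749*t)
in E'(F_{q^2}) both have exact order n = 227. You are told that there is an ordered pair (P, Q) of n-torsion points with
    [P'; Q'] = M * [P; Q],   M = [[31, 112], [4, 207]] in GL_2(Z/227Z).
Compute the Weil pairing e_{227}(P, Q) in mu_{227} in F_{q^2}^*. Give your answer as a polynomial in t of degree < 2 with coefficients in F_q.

e_{227}(aP+bQ,cP+dQ) = e_{227}(P,Q)^(ad-bc); with (a,b,c,d)=(31,112,4,207) this gives the det-227 law.
31*207 - 112*4 = 5969; reduced mod 227: det = 67, inverse 61.
n = 227 = (11100011)_2 (8 bits, wt 5); accumulate f_{227,P'}(Q'+S)/f_{227,P'}(S) along the 7-step ladder.
e_{227}(P',Q') = 5949037794202 + 2172674331169*t.
Finally e_{227}(P,Q) = 27992105199351 + 20259772087461*t.

27992105199351 + 20259772087461*t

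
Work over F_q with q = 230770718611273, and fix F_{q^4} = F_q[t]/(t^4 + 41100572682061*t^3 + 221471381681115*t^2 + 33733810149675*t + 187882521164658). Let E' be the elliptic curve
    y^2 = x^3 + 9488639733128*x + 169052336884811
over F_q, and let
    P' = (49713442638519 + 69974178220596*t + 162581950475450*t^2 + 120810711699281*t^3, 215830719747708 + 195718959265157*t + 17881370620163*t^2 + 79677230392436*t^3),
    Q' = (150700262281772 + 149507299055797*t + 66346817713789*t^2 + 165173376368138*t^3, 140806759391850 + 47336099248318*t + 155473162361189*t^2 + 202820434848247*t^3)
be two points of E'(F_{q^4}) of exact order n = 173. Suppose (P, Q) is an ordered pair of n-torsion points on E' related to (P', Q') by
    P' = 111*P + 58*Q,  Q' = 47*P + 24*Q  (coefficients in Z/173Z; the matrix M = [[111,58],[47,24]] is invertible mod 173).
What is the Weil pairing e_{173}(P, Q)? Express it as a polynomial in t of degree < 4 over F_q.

76456770840194 + 200684396700270*t + 185322381130755*t^2 + 5941093167120*t^3

e_{173} is bilinear + alternating on E[173], so e_{173}(111*P + 58*Q, 47*P + 24*Q) = e_{173}(P,Q)^(111*24-58*47).
det M = 111*24 - 58*47 = -62 = 111 (mod 173); 111^{-1} = 53 (mod 173).
Miller loop for e_{173} over F_{230770718611273^4}: bits of 173 = 10101101; 7 double steps + 4 add steps, l/v at each.
f_P(D_Q)/f_Q(D_P) = 32833167641861 + 171677251254575*t + 76377225250063*t^2 + 118797208037880*t^3.
Finally e_{173}(P,Q) = 76456770840194 + 200684396700270*t + 185322381130755*t^2 + 5941093167120*t^3.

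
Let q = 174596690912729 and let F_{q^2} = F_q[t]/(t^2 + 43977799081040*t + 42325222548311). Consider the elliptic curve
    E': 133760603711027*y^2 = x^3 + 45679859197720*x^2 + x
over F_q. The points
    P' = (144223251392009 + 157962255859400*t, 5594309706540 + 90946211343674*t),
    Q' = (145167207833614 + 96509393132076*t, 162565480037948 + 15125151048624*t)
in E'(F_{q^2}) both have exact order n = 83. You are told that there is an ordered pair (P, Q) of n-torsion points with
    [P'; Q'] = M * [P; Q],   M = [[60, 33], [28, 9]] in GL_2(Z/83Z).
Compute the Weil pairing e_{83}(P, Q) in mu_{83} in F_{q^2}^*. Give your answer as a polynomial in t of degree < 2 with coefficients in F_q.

e_{83} is bilinear + alternating on E[83], so e_{83}(60*P + 33*Q, 28*P + 9*Q) = e_{83}(P,Q)^(60*9-33*28).
Inverting 31 mod 83: 75. Thus e_{83}(P,Q) = e(P',Q')^{75}.
Montgomery->Weierstrass: x_W = 6643226293271*x+80629346852642, y_W=6643226293271*y on F_{174596690912729}; lands on y^2=x^3+4980807546730*x+97417598123868.
7-bit Miller (1010011) on E'/F_{174596690912729} with a'=4980807546730, b'=97417598123868: accumulate tangent/chord ratios at Q'+S and P'+S'.
Result: e(P',Q') = 84706474270501 + 31575919354329*t.
Raise to 75: e(P,Q) = 27279827387133 + 62007014200346*t in mu_{83}.

27279827387133 + 62007014200346*t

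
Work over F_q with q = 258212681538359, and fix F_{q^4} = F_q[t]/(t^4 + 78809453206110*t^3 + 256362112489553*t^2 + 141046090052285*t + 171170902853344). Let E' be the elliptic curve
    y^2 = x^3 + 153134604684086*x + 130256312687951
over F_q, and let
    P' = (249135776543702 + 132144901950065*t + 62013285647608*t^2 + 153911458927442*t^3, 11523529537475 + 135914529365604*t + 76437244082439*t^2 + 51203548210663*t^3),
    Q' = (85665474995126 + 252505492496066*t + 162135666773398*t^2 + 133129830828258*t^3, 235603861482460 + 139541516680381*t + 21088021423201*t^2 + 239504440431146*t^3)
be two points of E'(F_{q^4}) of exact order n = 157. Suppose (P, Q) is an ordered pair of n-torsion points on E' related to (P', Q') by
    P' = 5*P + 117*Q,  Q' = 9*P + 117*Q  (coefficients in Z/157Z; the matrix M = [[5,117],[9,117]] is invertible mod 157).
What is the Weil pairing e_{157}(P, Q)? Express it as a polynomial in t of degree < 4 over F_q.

18828278823958 + 101907967449916*t + 176996160762424*t^2 + 249467891423380*t^3

e_{157}(aP+bQ,cP+dQ) = e_{157}(P,Q)^(ad-bc); with (a,b,c,d)=(5,117,9,117) this gives the det-157 law.
det(M) mod 157 = 3; its inverse in (Z/157)^* is 105 (check: 3*105 mod 157 = 1).
Build f_{157,P'} and f_{157,Q'} via the 8-bit ladder of 157=10011101_2; evaluate at shifted divisors; quotient in F_{258212681538359^4}.
e_{157}(P',Q') = 88762133841525 + 85841641942559*t + 160815697533046*t^2 + 207729390538395*t^3.
Hence e(P,Q) = 18828278823958 + 101907967449916*t + 176996160762424*t^2 + 249467891423380*t^3 in F_{258212681538359^4}^*.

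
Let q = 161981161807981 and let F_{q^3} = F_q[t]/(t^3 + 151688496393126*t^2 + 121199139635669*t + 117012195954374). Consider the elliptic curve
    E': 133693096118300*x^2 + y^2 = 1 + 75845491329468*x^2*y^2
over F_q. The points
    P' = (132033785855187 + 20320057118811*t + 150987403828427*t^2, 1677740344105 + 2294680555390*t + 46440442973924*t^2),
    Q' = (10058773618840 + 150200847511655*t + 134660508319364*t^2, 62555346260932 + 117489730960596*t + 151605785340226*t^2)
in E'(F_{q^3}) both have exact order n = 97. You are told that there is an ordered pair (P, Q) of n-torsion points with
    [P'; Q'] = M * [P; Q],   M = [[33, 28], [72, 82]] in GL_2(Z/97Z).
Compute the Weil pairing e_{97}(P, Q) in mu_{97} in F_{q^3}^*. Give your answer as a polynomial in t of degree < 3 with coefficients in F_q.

Alternating bilinearity on E[97] (values in mu_{97} in F_{161981161807981^3}) gives e(P',Q') = e(P,Q)^det(M).
Hence e(P,Q) = e(P',Q')^{53} where 53 = 11^{-1} mod 97.
Map (x,y)_Ed via u=(1+y)/(1-y), v=(1+y)/((1-y)x) to Montgomery A=118229161156721,B=15374064878530; then to (a',b')=(0,13815999249163).
Miller loop for e_{97} over F_{161981161807981^3}: bits of 97 = 1100001; 6 double steps + 2 add steps, l/v at each.
Miller gives e_{97}(P',Q') = 52339102499072 + 5636401395039*t + 17906362398410*t^2 in F_{161981161807981^3}.
Hence e(P,Q) = 20512413499983 + 109560971138817*t + 31991167509581*t^2 in F_{161981161807981^3}^*.

20512413499983 + 109560971138817*t + 31991167509581*t^2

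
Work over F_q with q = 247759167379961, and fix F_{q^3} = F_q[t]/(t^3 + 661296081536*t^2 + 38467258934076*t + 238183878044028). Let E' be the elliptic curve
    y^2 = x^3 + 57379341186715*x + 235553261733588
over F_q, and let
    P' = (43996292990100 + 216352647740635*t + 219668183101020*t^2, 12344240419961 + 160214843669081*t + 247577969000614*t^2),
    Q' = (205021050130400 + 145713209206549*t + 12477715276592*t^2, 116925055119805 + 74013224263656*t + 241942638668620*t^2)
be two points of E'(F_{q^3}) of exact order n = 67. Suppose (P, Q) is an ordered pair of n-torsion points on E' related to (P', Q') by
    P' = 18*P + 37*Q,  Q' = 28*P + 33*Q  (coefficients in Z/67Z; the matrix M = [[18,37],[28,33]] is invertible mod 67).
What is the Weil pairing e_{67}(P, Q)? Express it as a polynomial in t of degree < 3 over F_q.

e_{67}(aP+bQ,cP+dQ) = e_{67}(P,Q)^(ad-bc); with (a,b,c,d)=(18,37,28,33) this gives the det-67 law.
18*33 - 37*28 = -442; reduced mod 67: det = 27, inverse 5.
7-bit Miller (1000011) on E'/F_{247759167379961} with a'=57379341186715, b'=235553261733588: accumulate tangent/chord ratios at Q'+S and P'+S'.
e_{67}(P',Q') = 144503084936150 + 118863280639628*t + 229050475744028*t^2.
e_{67}(P,Q) = (144503084936150 + 118863280639628*t + 229050475744028*t^2)^{5} = 239166328140112 + 95583659332466*t + 111016007655853*t^2.

239166328140112 + 95583659332466*t + 111016007655853*t^2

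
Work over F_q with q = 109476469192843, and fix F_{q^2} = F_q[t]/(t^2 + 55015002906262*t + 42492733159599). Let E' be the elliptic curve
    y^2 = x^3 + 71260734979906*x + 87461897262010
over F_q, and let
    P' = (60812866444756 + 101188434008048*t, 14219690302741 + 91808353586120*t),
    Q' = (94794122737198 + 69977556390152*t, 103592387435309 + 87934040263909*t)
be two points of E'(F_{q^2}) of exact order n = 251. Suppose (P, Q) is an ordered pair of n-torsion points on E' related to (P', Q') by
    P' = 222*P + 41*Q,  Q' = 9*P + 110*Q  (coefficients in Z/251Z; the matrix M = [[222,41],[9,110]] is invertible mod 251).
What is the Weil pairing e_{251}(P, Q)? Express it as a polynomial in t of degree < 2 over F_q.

Alternating bilinearity on E[251] (values in mu_{251} in F_{109476469192843^2}) gives e(P',Q') = e(P,Q)^det(M).
Hence e(P,Q) = e(P',Q')^{145} where 145 = 206^{-1} mod 251.
8-bit Miller (11111011) on E'/F_{109476469192843} with a'=71260734979906, b'=87461897262010: accumulate tangent/chord ratios at Q'+S and P'+S'.
e_{251}(P',Q') = 78306077418923 + 96653723923957*t.
Raise to 145: e(P,Q) = 11934566027196 + 56878101684908*t in mu_{251}.

11934566027196 + 56878101684908*t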